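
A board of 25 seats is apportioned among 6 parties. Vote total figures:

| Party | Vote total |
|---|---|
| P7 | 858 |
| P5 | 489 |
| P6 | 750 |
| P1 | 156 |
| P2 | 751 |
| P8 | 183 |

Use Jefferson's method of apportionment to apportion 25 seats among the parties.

P7 7, P5 4, P6 6, P1 1, P2 6, P8 1

Standard divisor 3187/25 ≈ 127.48; standard quotas: P7 6.730, P5 3.836, P6 5.883, P1 1.224, P2 5.891, P8 1.436.
Rounding down gives 6, 3, 5, 1, 5, 1 = 21 seats, so the divisor must be adjusted.
With modified divisor 110: modified quotas P7 7.800, P5 4.445, P6 6.818, P1 1.418, P2 6.827, P8 1.664.
Rounding down: P7 7, P5 4, P6 6, P1 1, P2 6, P8 1 (total 25).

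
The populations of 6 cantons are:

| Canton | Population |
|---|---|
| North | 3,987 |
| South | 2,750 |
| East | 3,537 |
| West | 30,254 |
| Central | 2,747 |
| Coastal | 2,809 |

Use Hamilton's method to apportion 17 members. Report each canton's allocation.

North 2; South 1; East 1; West 11; Central 1; Coastal 1

Total 46084; standard divisor 46084/17 ≈ 2710.824.
Standard quotas: North 1.4708, South 1.0145, East 1.3048, West 11.1604, Central 1.0133, Coastal 1.0362.
Lower quotas: North 1, South 1, East 1, West 11, Central 1, Coastal 1 (sum 16, leaving 1 seat).
Remainders in descending order: North 0.4708, East 0.3048, West 0.1604, Coastal 0.0362, South 0.0145, Central 0.0133.
The surplus seat goes to North.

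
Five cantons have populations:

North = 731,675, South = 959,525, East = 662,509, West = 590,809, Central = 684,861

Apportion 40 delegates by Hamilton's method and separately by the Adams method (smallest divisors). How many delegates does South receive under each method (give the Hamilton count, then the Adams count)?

11 and 10

Hamilton: North 8, South 11, East 7, West 6, Central 8.
Adams: North 8, South 10, East 7, West 7, Central 8.
South gets 11 under Hamilton and 10 under Adams.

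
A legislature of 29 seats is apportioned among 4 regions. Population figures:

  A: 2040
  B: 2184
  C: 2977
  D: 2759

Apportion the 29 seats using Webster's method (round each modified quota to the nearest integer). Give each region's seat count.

Standard divisor 9960/29 ≈ 343.448; standard quotas: A 5.940, B 6.359, C 8.668, D 8.033.
Rounding to the nearest integer gives A 6, B 6, C 9, D 8 — total 29, matching the house size, so no adjustment is needed.

A 6; B 6; C 9; D 8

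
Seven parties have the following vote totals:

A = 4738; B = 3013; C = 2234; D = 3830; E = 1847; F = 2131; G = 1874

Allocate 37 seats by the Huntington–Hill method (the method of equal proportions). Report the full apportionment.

A: 9, B: 6, C: 4, D: 7, E: 3, F: 4, G: 4

With divisor 537: modified quotas A 8.823, B 5.611, C 4.160, D 7.132, E 3.439, F 3.968, G 3.490.
Geometric-mean thresholds: A √(8·9)=8.485, B √(5·6)=5.477, C √(4·5)=4.472, D √(7·8)=7.483, E √(3·4)=3.464, F √(3·4)=3.464, G √(3·4)=3.464.
Each quota rounded against its threshold gives A 9, B 6, C 4, D 7, E 3, F 4, G 4 (total 37).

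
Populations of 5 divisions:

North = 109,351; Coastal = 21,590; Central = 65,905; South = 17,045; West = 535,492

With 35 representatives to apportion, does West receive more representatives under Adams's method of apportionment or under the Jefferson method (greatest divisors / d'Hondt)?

Jefferson

Adams: North 5, Coastal 1, Central 3, South 1, West 25.
Jefferson: North 5, Coastal 1, Central 3, South 0, West 26.
West gets 25 under Adams and 26 under Jefferson.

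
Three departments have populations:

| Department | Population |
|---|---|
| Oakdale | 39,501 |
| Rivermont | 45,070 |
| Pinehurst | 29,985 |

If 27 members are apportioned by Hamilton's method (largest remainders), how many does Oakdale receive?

Standard divisor: 114556 ÷ 27 ≈ 4242.815.
Standard quotas: Oakdale 9.3101, Rivermont 10.6227, Pinehurst 7.0672.
Lower quotas: Oakdale 9, Rivermont 10, Pinehurst 7 (sum 26, leaving 1 seat).
Remainders in descending order: Rivermont 0.6227, Oakdale 0.3101, Pinehurst 0.0672.
Largest remainder: Rivermont receives the extra seat.
Oakdale receives 9.

9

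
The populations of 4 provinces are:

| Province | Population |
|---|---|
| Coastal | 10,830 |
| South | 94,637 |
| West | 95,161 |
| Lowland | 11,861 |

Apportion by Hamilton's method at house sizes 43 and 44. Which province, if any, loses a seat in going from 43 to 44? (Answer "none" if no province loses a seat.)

Lowland

At 43 seats: Coastal 2, South 19, West 19, Lowland 3.
At 44 seats: Coastal 2, South 20, West 20, Lowland 2.
Lowland drops from 3 to 2.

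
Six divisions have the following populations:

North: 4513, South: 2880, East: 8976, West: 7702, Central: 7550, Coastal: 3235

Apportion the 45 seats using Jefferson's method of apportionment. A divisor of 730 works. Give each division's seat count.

North=6, South=3, East=12, West=10, Central=10, Coastal=4

With modified divisor 730: modified quotas North 6.182, South 3.945, East 12.296, West 10.551, Central 10.342, Coastal 4.432.
Rounding down: North 6, South 3, East 12, West 10, Central 10, Coastal 4 (total 45).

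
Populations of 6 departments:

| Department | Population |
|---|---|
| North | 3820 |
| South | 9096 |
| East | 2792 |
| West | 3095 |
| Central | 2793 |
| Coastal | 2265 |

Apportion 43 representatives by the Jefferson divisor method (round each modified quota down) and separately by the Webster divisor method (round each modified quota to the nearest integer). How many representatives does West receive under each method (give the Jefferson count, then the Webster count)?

5 and 6

Jefferson: North 7, South 17, East 5, West 5, Central 5, Coastal 4.
Webster: North 7, South 16, East 5, West 6, Central 5, Coastal 4.
West gets 5 under Jefferson and 6 under Webster.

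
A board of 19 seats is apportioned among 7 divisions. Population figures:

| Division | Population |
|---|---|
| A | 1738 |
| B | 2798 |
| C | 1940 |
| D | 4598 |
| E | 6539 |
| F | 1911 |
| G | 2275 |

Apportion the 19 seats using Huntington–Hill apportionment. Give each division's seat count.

A: 2; B: 2; C: 2; D: 4; E: 5; F: 2; G: 2

With divisor 1211: modified quotas A 1.435, B 2.310, C 1.602, D 3.797, E 5.400, F 1.578, G 1.879.
Geometric-mean thresholds: A √(1·2)=1.414, B √(2·3)=2.449, C √(1·2)=1.414, D √(3·4)=3.464, E √(5·6)=5.477, F √(1·2)=1.414, G √(1·2)=1.414.
Each quota rounded against its threshold gives A 2, B 2, C 2, D 4, E 5, F 2, G 2 (total 19).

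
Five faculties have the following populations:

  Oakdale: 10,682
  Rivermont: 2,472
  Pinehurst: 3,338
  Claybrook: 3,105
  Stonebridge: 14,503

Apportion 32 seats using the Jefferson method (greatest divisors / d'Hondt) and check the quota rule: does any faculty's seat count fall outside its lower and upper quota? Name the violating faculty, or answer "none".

Standard quotas: Oakdale 10.024, Rivermont 2.320, Pinehurst 3.132, Claybrook 2.914, Stonebridge 13.610.
Jefferson allocation: Oakdale 10, Rivermont 2, Pinehurst 3, Claybrook 3, Stonebridge 14.
Every allocation lies between the lower and upper quota.

none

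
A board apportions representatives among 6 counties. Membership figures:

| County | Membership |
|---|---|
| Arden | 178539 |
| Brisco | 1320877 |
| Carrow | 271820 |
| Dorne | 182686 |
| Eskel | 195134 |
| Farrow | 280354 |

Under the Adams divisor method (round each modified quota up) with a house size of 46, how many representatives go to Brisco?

24

Standard divisor 2429410/46 ≈ 52813.261; standard quotas: Arden 3.381, Brisco 25.010, Carrow 5.147, Dorne 3.459, Eskel 3.695, Farrow 5.308.
Rounding up gives 4, 26, 6, 4, 4, 6 = 50 seats, so the divisor must be adjusted.
With modified divisor 56800: modified quotas Arden 3.143, Brisco 23.255, Carrow 4.786, Dorne 3.216, Eskel 3.435, Farrow 4.936.
Rounding up: Arden 4, Brisco 24, Carrow 5, Dorne 4, Eskel 4, Farrow 5 (total 46).
Brisco receives 24.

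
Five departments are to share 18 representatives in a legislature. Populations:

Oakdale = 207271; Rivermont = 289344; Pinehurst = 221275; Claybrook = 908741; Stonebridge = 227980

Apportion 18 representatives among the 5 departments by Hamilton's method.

Total 1854611; standard divisor 1854611/18 ≈ 103033.944.
Standard quotas: Oakdale 2.0117, Rivermont 2.8082, Pinehurst 2.1476, Claybrook 8.8198, Stonebridge 2.2127.
Lower quotas: Oakdale 2, Rivermont 2, Pinehurst 2, Claybrook 8, Stonebridge 2 (sum 16, leaving 2 seats).
Remainders in descending order: Claybrook 0.8198, Rivermont 0.8082, Stonebridge 0.2127, Pinehurst 0.1476, Oakdale 0.0117.
Largest remainders: Claybrook, Rivermont receive the extra seats.

Oakdale 2, Rivermont 3, Pinehurst 2, Claybrook 9, Stonebridge 2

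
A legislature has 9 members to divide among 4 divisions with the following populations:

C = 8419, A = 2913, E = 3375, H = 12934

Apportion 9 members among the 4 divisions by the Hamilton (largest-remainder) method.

Standard divisor: 27641 ÷ 9 ≈ 3071.222.
Standard quotas: C 2.7413, A 0.9485, E 1.0989, H 4.2114.
Lower quotas: C 2, A 0, E 1, H 4 (sum 7, leaving 2 seats).
Remainders in descending order: A 0.9485, C 0.7413, H 0.2114, E 0.0989.
The surplus seats go to A, C.

C 3, A 1, E 1, H 4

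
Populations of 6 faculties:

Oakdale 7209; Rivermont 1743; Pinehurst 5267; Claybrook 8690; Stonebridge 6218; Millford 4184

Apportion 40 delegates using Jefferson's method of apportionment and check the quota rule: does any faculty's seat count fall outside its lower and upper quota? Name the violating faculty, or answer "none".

Standard quotas: Oakdale 8.657, Rivermont 2.093, Pinehurst 6.325, Claybrook 10.435, Stonebridge 7.467, Millford 5.024.
Jefferson allocation: Oakdale 9, Rivermont 2, Pinehurst 6, Claybrook 11, Stonebridge 7, Millford 5.
Every allocation lies between the lower and upper quota.

none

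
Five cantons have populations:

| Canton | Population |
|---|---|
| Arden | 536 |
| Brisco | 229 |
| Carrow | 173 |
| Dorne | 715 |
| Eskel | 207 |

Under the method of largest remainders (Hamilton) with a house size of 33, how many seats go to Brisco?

4

Standard divisor: 1860 ÷ 33 ≈ 56.364.
Standard quotas: Arden 9.510, Brisco 4.063, Carrow 3.069, Dorne 12.685, Eskel 3.673.
Lower quotas: Arden 9, Brisco 4, Carrow 3, Dorne 12, Eskel 3 (sum 31, leaving 2 seats).
Remainders in descending order: Dorne 0.685, Eskel 0.673, Arden 0.510, Carrow 0.069, Brisco 0.063.
The surplus seats go to Dorne, Eskel.
Brisco receives 4.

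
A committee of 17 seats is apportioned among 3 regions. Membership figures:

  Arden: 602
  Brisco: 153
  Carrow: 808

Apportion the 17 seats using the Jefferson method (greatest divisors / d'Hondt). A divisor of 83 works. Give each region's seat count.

With modified divisor 83: modified quotas Arden 7.253, Brisco 1.843, Carrow 9.735.
Rounding down: Arden 7, Brisco 1, Carrow 9 (total 17).

Arden 7; Brisco 1; Carrow 9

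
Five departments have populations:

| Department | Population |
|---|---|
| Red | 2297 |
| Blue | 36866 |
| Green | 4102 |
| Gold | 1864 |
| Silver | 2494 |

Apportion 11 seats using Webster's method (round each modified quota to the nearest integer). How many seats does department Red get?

Standard divisor 47623/11 ≈ 4329.364; standard quotas: Red 0.531, Blue 8.515, Green 0.947, Gold 0.431, Silver 0.576.
Rounding to the nearest integer gives 1, 9, 1, 0, 1 = 12 seats, so the divisor must be adjusted.
With modified divisor 4414.22: modified quotas Red 0.520, Blue 8.352, Green 0.929, Gold 0.422, Silver 0.565.
Rounding to the nearest integer: Red 1, Blue 8, Green 1, Gold 0, Silver 1 (total 11).
Red receives 1.

1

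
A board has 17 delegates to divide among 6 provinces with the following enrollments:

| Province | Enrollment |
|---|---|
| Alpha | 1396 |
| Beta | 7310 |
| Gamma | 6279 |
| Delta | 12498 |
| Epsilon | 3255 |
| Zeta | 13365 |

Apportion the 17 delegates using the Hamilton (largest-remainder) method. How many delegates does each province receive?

Total 44103; standard divisor 44103/17 ≈ 2594.294.
Standard quotas: Alpha 0.5381, Beta 2.8177, Gamma 2.4203, Delta 4.8175, Epsilon 1.2547, Zeta 5.1517.
Lower quotas: Alpha 0, Beta 2, Gamma 2, Delta 4, Epsilon 1, Zeta 5 (sum 14, leaving 3 seats).
Remainders in descending order: Beta 0.8177, Delta 0.8175, Alpha 0.5381, Gamma 0.4203, Epsilon 0.2547, Zeta 0.1517.
Largest remainders: Beta, Delta, Alpha receive the extra seats.

Alpha 1; Beta 3; Gamma 2; Delta 5; Epsilon 1; Zeta 5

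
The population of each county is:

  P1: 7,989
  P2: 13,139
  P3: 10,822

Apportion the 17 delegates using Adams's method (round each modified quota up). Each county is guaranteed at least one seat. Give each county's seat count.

P1=4, P2=7, P3=6

Standard divisor 31950/17 ≈ 1879.412; standard quotas: P1 4.251, P2 6.991, P3 5.758.
Rounding up gives 5, 7, 6 = 18 seats, so the divisor must be adjusted.
With modified divisor 2100: modified quotas P1 3.804, P2 6.257, P3 5.153.
Rounding up: P1 4, P2 7, P3 6 (total 17).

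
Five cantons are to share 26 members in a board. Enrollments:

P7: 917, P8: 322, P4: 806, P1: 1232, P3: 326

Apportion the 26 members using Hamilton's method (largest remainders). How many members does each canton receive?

P7: 7, P8: 2, P4: 6, P1: 9, P3: 2

Standard divisor: 3603 ÷ 26 ≈ 138.577.
Standard quotas: P7 6.617, P8 2.324, P4 5.816, P1 8.890, P3 2.352.
Lower quotas: P7 6, P8 2, P4 5, P1 8, P3 2 (sum 23, leaving 3 seats).
Remainders in descending order: P1 0.890, P4 0.816, P7 0.617, P3 0.352, P8 0.324.
Largest remainders: P1, P4, P7 receive the extra seats.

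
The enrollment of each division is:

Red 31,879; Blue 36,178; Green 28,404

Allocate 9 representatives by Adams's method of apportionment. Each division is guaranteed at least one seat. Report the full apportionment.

Red=3, Blue=3, Green=3

Standard divisor 96461/9 ≈ 10717.889; standard quotas: Red 2.974, Blue 3.375, Green 2.650.
Rounding up gives 3, 4, 3 = 10 seats, so the divisor must be adjusted.
With modified divisor 13100: modified quotas Red 2.434, Blue 2.762, Green 2.168.
Rounding up: Red 3, Blue 3, Green 3 (total 9).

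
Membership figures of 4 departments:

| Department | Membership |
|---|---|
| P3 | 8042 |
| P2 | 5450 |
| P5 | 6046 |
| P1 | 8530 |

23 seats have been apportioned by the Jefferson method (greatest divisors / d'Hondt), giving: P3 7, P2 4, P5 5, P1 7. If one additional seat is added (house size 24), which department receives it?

Priority for the next seat is population ÷ (current seats + 1).
Priorities: P3 1005.250, P2 1090.000, P5 1007.667, P1 1066.250.
Highest priority: P2.

P2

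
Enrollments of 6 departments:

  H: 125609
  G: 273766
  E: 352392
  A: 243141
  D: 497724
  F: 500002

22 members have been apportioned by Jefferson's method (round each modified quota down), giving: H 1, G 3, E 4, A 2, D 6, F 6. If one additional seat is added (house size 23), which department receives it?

A

Priority for the next seat is population ÷ (current seats + 1).
Priorities: H 62804.500, G 68441.500, E 70478.400, A 81047.000, D 71103.429, F 71428.857.
Highest priority: A.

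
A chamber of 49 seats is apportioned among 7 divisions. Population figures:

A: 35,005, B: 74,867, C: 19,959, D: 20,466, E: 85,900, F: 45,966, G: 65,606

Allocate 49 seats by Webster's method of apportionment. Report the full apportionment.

A 5; B 11; C 3; D 3; E 12; F 6; G 9

Standard divisor 347769/49 ≈ 7097.327; standard quotas: A 4.932, B 10.549, C 2.812, D 2.884, E 12.103, F 6.477, G 9.244.
Rounding to the nearest integer gives A 5, B 11, C 3, D 3, E 12, F 6, G 9 — total 49, matching the house size, so no adjustment is needed.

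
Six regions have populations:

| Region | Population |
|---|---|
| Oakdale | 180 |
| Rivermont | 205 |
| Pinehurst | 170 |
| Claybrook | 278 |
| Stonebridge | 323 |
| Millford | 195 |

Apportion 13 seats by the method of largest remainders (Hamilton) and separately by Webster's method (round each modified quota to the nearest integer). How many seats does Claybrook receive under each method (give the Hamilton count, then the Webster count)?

Hamilton: Oakdale 2, Rivermont 2, Pinehurst 1, Claybrook 3, Stonebridge 3, Millford 2.
Webster: Oakdale 2, Rivermont 2, Pinehurst 2, Claybrook 2, Stonebridge 3, Millford 2.
Claybrook gets 3 under Hamilton and 2 under Webster.

3 and 2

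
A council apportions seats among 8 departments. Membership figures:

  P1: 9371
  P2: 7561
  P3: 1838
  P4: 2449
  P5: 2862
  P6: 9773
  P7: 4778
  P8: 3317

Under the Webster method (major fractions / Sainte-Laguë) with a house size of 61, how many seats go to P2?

Standard divisor 41949/61 ≈ 687.689; standard quotas: P1 13.627, P2 10.995, P3 2.673, P4 3.561, P5 4.162, P6 14.211, P7 6.948, P8 4.823.
Rounding to the nearest integer gives 14, 11, 3, 4, 4, 14, 7, 5 = 62 seats, so the divisor must be adjusted.
With modified divisor 695.26: modified quotas P1 13.478, P2 10.875, P3 2.644, P4 3.522, P5 4.116, P6 14.057, P7 6.872, P8 4.771.
Rounding to the nearest integer: P1 13, P2 11, P3 3, P4 4, P5 4, P6 14, P7 7, P8 5 (total 61).
P2 receives 11.

11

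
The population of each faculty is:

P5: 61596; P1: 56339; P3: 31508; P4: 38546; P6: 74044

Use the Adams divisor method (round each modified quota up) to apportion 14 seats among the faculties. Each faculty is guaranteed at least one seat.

Standard divisor 262033/14 ≈ 18716.643; standard quotas: P5 3.291, P1 3.010, P3 1.683, P4 2.059, P6 3.956.
Rounding up gives 4, 4, 2, 3, 4 = 17 seats, so the divisor must be adjusted.
With modified divisor 22600: modified quotas P5 2.725, P1 2.493, P3 1.394, P4 1.706, P6 3.276.
Rounding up: P5 3, P1 3, P3 2, P4 2, P6 4 (total 14).

P5 3; P1 3; P3 2; P4 2; P6 4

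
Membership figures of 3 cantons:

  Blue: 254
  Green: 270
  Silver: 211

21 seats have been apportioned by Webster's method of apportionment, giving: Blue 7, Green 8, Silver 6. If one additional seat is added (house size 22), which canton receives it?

Blue

Priority for the next seat is population ÷ (current seats + 0.5).
Priorities: Blue 33.867, Green 31.765, Silver 32.462.
Highest priority: Blue.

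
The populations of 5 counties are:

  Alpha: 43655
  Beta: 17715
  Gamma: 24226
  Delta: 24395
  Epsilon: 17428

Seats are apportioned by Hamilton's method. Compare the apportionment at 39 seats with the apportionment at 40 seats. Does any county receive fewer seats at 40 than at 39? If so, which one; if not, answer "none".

At 39 seats: Alpha 13, Beta 6, Gamma 7, Delta 8, Epsilon 5.
At 40 seats: Alpha 14, Beta 5, Gamma 8, Delta 8, Epsilon 5.
Beta drops from 6 to 5.

Beta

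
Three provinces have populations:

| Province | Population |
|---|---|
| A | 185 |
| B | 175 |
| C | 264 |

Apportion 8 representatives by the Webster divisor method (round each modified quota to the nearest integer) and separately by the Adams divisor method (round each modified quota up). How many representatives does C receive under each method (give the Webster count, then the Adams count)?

4 and 3

Webster: A 2, B 2, C 4.
Adams: A 3, B 2, C 3.
C gets 4 under Webster and 3 under Adams.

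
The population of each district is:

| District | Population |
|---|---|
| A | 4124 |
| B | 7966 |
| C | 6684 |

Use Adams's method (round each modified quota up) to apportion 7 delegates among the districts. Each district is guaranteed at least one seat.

A: 2, B: 3, C: 2

Standard divisor 18774/7 ≈ 2682; standard quotas: A 1.538, B 2.970, C 2.492.
Rounding up gives 2, 3, 3 = 8 seats, so the divisor must be adjusted.
With modified divisor 3700: modified quotas A 1.115, B 2.153, C 1.806.
Rounding up: A 2, B 3, C 2 (total 7).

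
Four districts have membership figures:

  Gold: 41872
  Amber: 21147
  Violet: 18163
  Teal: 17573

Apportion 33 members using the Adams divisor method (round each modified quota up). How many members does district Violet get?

6

Standard divisor 98755/33 ≈ 2992.576; standard quotas: Gold 13.992, Amber 7.066, Violet 6.069, Teal 5.872.
Rounding up gives 14, 8, 7, 6 = 35 seats, so the divisor must be adjusted.
With modified divisor 3100: modified quotas Gold 13.507, Amber 6.822, Violet 5.859, Teal 5.669.
Rounding up: Gold 14, Amber 7, Violet 6, Teal 6 (total 33).
Violet receives 6.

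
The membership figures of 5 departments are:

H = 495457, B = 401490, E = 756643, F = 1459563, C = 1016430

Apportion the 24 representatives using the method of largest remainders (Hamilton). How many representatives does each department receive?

Standard divisor: 4129583 ÷ 24 ≈ 172065.958.
Standard quotas: H 2.8795, B 2.3333, E 4.3974, F 8.4826, C 5.9072.
Lower quotas: H 2, B 2, E 4, F 8, C 5 (sum 21, leaving 3 seats).
Remainders in descending order: C 0.9072, H 0.8795, F 0.4826, E 0.3974, B 0.3333.
Largest remainders: C, H, F receive the extra seats.

H: 3, B: 2, E: 4, F: 9, C: 6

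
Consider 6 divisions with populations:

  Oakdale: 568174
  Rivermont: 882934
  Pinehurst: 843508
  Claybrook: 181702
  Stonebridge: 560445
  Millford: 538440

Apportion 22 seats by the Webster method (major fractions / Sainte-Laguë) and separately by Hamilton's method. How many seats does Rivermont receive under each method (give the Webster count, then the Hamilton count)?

Webster: Oakdale 4, Rivermont 6, Pinehurst 5, Claybrook 1, Stonebridge 3, Millford 3.
Hamilton: Oakdale 4, Rivermont 5, Pinehurst 5, Claybrook 1, Stonebridge 4, Millford 3.
Rivermont gets 6 under Webster and 5 under Hamilton.

6 and 5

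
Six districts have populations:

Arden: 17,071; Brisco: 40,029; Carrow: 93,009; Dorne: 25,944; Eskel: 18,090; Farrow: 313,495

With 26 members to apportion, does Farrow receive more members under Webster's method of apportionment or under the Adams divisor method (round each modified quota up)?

Webster

Webster: Arden 1, Brisco 2, Carrow 5, Dorne 1, Eskel 1, Farrow 16.
Adams: Arden 1, Brisco 2, Carrow 5, Dorne 2, Eskel 1, Farrow 15.
Farrow gets 16 under Webster and 15 under Adams.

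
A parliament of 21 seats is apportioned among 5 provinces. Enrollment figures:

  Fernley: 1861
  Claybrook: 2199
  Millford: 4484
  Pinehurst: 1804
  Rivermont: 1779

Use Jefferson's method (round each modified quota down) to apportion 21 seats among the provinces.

Fernley=3, Claybrook=4, Millford=8, Pinehurst=3, Rivermont=3

Standard divisor 12127/21 ≈ 577.476; standard quotas: Fernley 3.223, Claybrook 3.808, Millford 7.765, Pinehurst 3.124, Rivermont 3.081.
Rounding down gives 3, 3, 7, 3, 3 = 19 seats, so the divisor must be adjusted.
With modified divisor 500: modified quotas Fernley 3.722, Claybrook 4.398, Millford 8.968, Pinehurst 3.608, Rivermont 3.558.
Rounding down: Fernley 3, Claybrook 4, Millford 8, Pinehurst 3, Rivermont 3 (total 21).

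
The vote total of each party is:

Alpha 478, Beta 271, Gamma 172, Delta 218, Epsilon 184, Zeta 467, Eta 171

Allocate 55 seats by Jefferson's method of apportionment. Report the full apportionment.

Alpha 14, Beta 7, Gamma 5, Delta 6, Epsilon 5, Zeta 13, Eta 5

Standard divisor 1961/55 ≈ 35.655; standard quotas: Alpha 13.406, Beta 7.601, Gamma 4.824, Delta 6.114, Epsilon 5.161, Zeta 13.098, Eta 4.796.
Rounding down gives 13, 7, 4, 6, 5, 13, 4 = 52 seats, so the divisor must be adjusted.
With modified divisor 34: modified quotas Alpha 14.059, Beta 7.971, Gamma 5.059, Delta 6.412, Epsilon 5.412, Zeta 13.735, Eta 5.029.
Rounding down: Alpha 14, Beta 7, Gamma 5, Delta 6, Epsilon 5, Zeta 13, Eta 5 (total 55).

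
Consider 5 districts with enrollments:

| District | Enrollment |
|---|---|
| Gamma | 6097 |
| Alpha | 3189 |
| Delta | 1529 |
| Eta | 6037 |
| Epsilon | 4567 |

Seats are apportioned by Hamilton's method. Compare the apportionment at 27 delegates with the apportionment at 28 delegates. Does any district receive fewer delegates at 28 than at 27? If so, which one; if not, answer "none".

At 27 seats: Gamma 8, Alpha 4, Delta 2, Eta 7, Epsilon 6.
At 28 seats: Gamma 8, Alpha 4, Delta 2, Eta 8, Epsilon 6.
No district's allocation decreased.

none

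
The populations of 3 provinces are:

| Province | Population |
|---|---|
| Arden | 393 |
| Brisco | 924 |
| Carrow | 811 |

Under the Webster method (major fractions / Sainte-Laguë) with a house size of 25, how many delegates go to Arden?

5

Standard divisor 2128/25 ≈ 85.12; standard quotas: Arden 4.617, Brisco 10.855, Carrow 9.528.
Rounding to the nearest integer gives 5, 11, 10 = 26 seats, so the divisor must be adjusted.
With modified divisor 86: modified quotas Arden 4.570, Brisco 10.744, Carrow 9.430.
Rounding to the nearest integer: Arden 5, Brisco 11, Carrow 9 (total 25).
Arden receives 5.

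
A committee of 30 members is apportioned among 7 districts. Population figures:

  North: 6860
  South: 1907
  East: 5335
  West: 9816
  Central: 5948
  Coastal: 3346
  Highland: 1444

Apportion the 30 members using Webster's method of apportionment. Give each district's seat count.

Standard divisor 34656/30 ≈ 1155.2; standard quotas: North 5.938, South 1.651, East 4.618, West 8.497, Central 5.149, Coastal 2.896, Highland 1.250.
Rounding to the nearest integer gives North 6, South 2, East 5, West 8, Central 5, Coastal 3, Highland 1 — total 30, matching the house size, so no adjustment is needed.

North: 6, South: 2, East: 5, West: 8, Central: 5, Coastal: 3, Highland: 1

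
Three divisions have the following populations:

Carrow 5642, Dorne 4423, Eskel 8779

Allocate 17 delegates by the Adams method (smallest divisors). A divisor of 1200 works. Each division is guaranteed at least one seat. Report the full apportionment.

Carrow 5, Dorne 4, Eskel 8

With modified divisor 1200: modified quotas Carrow 4.702, Dorne 3.686, Eskel 7.316.
Rounding up: Carrow 5, Dorne 4, Eskel 8 (total 17).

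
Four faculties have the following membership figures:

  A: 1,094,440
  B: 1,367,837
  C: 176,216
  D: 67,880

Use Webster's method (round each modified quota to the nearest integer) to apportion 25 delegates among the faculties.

A=10, B=12, C=2, D=1

Standard divisor 2706373/25 ≈ 108254.92; standard quotas: A 10.110, B 12.635, C 1.628, D 0.627.
Rounding to the nearest integer gives 10, 13, 2, 1 = 26 seats, so the divisor must be adjusted.
With modified divisor 112300: modified quotas A 9.746, B 12.180, C 1.569, D 0.604.
Rounding to the nearest integer: A 10, B 12, C 2, D 1 (total 25).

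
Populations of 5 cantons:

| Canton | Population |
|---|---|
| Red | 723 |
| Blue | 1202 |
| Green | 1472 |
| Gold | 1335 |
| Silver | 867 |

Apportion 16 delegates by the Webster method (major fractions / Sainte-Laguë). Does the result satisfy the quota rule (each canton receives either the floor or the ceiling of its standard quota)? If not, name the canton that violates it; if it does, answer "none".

Standard quotas: Red 2.066, Blue 3.435, Green 4.206, Gold 3.815, Silver 2.478.
Webster allocation: Red 2, Blue 3, Green 4, Gold 4, Silver 3.
Every allocation lies between the lower and upper quota.

none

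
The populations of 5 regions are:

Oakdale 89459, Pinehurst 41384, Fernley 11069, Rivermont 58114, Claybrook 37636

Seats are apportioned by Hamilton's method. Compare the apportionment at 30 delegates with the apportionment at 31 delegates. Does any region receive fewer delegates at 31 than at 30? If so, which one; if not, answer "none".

Fernley

At 30 seats: Oakdale 11, Pinehurst 5, Fernley 2, Rivermont 7, Claybrook 5.
At 31 seats: Oakdale 12, Pinehurst 5, Fernley 1, Rivermont 8, Claybrook 5.
Fernley drops from 2 to 1.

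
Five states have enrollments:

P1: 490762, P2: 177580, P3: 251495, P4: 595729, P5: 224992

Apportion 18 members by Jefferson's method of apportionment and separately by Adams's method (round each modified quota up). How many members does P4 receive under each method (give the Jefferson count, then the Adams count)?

7 and 6

Jefferson: P1 5, P2 2, P3 2, P4 7, P5 2.
Adams: P1 5, P2 2, P3 3, P4 6, P5 2.
P4 gets 7 under Jefferson and 6 under Adams.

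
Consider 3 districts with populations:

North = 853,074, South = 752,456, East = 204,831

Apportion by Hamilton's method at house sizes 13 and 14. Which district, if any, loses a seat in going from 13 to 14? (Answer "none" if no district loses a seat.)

At 13 seats: North 6, South 5, East 2.
At 14 seats: North 7, South 6, East 1.
East drops from 2 to 1.

East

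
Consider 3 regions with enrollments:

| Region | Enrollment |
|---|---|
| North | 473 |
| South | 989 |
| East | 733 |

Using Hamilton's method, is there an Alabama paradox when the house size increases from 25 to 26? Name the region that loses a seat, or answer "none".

At 25 seats: North 6, South 11, East 8.
At 26 seats: North 5, South 12, East 9.
North drops from 6 to 5.

North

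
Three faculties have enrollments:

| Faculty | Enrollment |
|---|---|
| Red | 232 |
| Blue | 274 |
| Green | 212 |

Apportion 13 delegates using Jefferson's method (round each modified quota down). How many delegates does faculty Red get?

Standard divisor 718/13 ≈ 55.231; standard quotas: Red 4.201, Blue 4.961, Green 3.838.
Rounding down gives 4, 4, 3 = 11 seats, so the divisor must be adjusted.
With modified divisor 50: modified quotas Red 4.640, Blue 5.480, Green 4.240.
Rounding down: Red 4, Blue 5, Green 4 (total 13).
Red receives 4.

4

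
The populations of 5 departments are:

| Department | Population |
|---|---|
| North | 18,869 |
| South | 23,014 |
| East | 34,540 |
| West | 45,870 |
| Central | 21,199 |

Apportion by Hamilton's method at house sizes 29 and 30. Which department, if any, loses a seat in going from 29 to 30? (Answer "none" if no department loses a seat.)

none

At 29 seats: North 4, South 5, East 7, West 9, Central 4.
At 30 seats: North 4, South 5, East 7, West 10, Central 4.
No department's allocation decreased.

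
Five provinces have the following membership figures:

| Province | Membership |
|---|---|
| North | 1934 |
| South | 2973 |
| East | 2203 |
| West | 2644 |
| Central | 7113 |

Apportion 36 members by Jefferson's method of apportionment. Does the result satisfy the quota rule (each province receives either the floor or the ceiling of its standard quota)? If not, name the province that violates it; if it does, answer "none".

Standard quotas: North 4.128, South 6.345, East 4.702, West 5.643, Central 15.182.
Jefferson allocation: North 4, South 6, East 4, West 6, Central 16.
Every allocation lies between the lower and upper quota.

none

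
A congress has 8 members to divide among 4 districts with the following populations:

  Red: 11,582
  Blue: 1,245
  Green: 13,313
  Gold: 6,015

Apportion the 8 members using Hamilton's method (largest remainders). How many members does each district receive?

Red=3, Blue=0, Green=3, Gold=2

Total 32155; standard divisor 32155/8 ≈ 4019.375.
Standard quotas: Red 2.8815, Blue 0.3097, Green 3.3122, Gold 1.4965.
Lower quotas: Red 2, Blue 0, Green 3, Gold 1 (sum 6, leaving 2 seats).
Remainders in descending order: Red 0.8815, Gold 0.4965, Green 0.3122, Blue 0.3097.
Largest remainders: Red, Gold receive the extra seats.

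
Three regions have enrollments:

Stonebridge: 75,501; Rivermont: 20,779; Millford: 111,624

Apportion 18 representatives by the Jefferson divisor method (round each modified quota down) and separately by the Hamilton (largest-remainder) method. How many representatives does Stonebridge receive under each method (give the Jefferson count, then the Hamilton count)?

7 and 6

Jefferson: Stonebridge 7, Rivermont 1, Millford 10.
Hamilton: Stonebridge 6, Rivermont 2, Millford 10.
Stonebridge gets 7 under Jefferson and 6 under Hamilton.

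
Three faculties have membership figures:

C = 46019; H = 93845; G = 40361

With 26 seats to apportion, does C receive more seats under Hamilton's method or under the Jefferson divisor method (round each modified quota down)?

Hamilton

Hamilton: C 7, H 13, G 6.
Jefferson: C 6, H 14, G 6.
C gets 7 under Hamilton and 6 under Jefferson.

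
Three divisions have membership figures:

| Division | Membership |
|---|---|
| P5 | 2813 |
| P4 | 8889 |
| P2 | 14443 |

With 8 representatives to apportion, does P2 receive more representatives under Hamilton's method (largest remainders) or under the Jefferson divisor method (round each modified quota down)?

Hamilton: P5 1, P4 3, P2 4.
Jefferson: P5 0, P4 3, P2 5.
P2 gets 4 under Hamilton and 5 under Jefferson.

Jefferson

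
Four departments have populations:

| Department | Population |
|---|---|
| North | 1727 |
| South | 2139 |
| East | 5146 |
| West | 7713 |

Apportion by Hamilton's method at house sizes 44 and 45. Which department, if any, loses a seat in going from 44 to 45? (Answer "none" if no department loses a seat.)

At 44 seats: North 5, South 6, East 13, West 20.
At 45 seats: North 4, South 6, East 14, West 21.
North drops from 5 to 4.

North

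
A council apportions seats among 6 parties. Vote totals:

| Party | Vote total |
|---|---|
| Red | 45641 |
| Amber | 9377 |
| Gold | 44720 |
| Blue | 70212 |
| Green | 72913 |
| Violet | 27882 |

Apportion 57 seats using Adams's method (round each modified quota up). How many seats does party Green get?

15

Standard divisor 270745/57 ≈ 4749.912; standard quotas: Red 9.609, Amber 1.974, Gold 9.415, Blue 14.782, Green 15.350, Violet 5.870.
Rounding up gives 10, 2, 10, 15, 16, 6 = 59 seats, so the divisor must be adjusted.
With modified divisor 5000: modified quotas Red 9.128, Amber 1.875, Gold 8.944, Blue 14.042, Green 14.583, Violet 5.576.
Rounding up: Red 10, Amber 2, Gold 9, Blue 15, Green 15, Violet 6 (total 57).
Green receives 15.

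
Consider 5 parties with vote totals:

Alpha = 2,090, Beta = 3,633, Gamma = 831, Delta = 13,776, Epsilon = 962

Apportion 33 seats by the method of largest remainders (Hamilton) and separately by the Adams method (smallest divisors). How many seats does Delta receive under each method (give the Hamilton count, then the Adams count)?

Hamilton: Alpha 3, Beta 6, Gamma 1, Delta 21, Epsilon 2.
Adams: Alpha 3, Beta 6, Gamma 2, Delta 20, Epsilon 2.
Delta gets 21 under Hamilton and 20 under Adams.

21 and 20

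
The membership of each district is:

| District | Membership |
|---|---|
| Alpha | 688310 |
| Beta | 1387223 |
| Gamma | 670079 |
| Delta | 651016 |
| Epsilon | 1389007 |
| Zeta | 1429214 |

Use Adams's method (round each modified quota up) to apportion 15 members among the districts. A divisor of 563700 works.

With modified divisor 563700: modified quotas Alpha 1.221, Beta 2.461, Gamma 1.189, Delta 1.155, Epsilon 2.464, Zeta 2.535.
Rounding up: Alpha 2, Beta 3, Gamma 2, Delta 2, Epsilon 3, Zeta 3 (total 15).

Alpha: 2; Beta: 3; Gamma: 2; Delta: 2; Epsilon: 3; Zeta: 3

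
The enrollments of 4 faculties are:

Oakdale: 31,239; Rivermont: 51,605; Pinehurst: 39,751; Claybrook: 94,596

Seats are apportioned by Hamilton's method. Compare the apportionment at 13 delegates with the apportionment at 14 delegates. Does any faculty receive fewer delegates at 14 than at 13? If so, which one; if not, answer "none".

At 13 seats: Oakdale 2, Rivermont 3, Pinehurst 2, Claybrook 6.
At 14 seats: Oakdale 2, Rivermont 3, Pinehurst 3, Claybrook 6.
No faculty's allocation decreased.

none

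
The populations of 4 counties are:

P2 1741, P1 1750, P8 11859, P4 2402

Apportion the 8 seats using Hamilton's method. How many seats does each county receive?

P2 1; P1 1; P8 5; P4 1

The standard divisor is 17752/8 = 2219.
Standard quotas: P2 0.7846, P1 0.7886, P8 5.3443, P4 1.0825.
Lower quotas: P2 0, P1 0, P8 5, P4 1 (sum 6, leaving 2 seats).
Remainders in descending order: P1 0.7886, P2 0.7846, P8 0.3443, P4 0.0825.
The surplus seats go to P1, P2.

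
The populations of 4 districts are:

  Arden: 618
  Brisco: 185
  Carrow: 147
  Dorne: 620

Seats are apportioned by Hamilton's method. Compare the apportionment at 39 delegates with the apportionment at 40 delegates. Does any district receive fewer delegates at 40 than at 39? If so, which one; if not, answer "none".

Brisco

At 39 seats: Arden 15, Brisco 5, Carrow 4, Dorne 15.
At 40 seats: Arden 16, Brisco 4, Carrow 4, Dorne 16.
Brisco drops from 5 to 4.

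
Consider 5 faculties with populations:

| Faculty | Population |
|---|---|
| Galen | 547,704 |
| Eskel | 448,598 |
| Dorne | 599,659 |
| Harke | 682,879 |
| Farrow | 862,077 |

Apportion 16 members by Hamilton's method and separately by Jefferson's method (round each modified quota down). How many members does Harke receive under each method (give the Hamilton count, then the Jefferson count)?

4 and 3

Hamilton: Galen 3, Eskel 2, Dorne 3, Harke 4, Farrow 4.
Jefferson: Galen 3, Eskel 2, Dorne 3, Harke 3, Farrow 5.
Harke gets 4 under Hamilton and 3 under Jefferson.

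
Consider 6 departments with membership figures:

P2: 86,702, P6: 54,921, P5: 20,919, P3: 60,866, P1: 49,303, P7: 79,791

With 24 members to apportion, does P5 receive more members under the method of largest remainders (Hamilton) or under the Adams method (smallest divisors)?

Hamilton: P2 6, P6 4, P5 1, P3 4, P1 3, P7 6.
Adams: P2 6, P6 4, P5 2, P3 4, P1 3, P7 5.
P5 gets 1 under Hamilton and 2 under Adams.

Adams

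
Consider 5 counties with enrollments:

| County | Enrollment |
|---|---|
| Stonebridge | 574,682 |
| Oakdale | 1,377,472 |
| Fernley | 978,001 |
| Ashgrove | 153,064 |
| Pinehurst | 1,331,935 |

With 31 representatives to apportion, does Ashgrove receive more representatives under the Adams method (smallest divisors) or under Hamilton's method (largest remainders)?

Adams: Stonebridge 4, Oakdale 9, Fernley 7, Ashgrove 2, Pinehurst 9.
Hamilton: Stonebridge 4, Oakdale 10, Fernley 7, Ashgrove 1, Pinehurst 9.
Ashgrove gets 2 under Adams and 1 under Hamilton.

Adams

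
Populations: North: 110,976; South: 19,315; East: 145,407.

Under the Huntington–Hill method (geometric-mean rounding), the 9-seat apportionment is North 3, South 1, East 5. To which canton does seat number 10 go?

North

Priority for the next seat is population ÷ (√(s·(s+1))).
Priorities: North 32036.012, South 13657.767, East 26547.565.
Highest priority: North.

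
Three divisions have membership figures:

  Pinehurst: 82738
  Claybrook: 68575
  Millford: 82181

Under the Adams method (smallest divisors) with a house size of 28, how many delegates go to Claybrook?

8

Standard divisor 233494/28 ≈ 8339.071; standard quotas: Pinehurst 9.922, Claybrook 8.223, Millford 9.855.
Rounding up gives 10, 9, 10 = 29 seats, so the divisor must be adjusted.
With modified divisor 8900: modified quotas Pinehurst 9.296, Claybrook 7.705, Millford 9.234.
Rounding up: Pinehurst 10, Claybrook 8, Millford 10 (total 28).
Claybrook receives 8.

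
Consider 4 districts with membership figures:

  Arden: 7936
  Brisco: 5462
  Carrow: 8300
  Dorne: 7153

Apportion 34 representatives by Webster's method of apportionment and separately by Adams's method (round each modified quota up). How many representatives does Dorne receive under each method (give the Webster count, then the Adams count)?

Webster: Arden 9, Brisco 6, Carrow 10, Dorne 9.
Adams: Arden 9, Brisco 7, Carrow 10, Dorne 8.
Dorne gets 9 under Webster and 8 under Adams.

9 and 8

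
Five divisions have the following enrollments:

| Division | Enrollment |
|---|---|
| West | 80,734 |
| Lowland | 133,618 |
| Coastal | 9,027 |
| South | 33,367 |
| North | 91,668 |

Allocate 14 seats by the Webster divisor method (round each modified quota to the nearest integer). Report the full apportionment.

Standard divisor 348414/14 ≈ 24886.714; standard quotas: West 3.244, Lowland 5.369, Coastal 0.363, South 1.341, North 3.683.
Rounding to the nearest integer gives 3, 5, 0, 1, 4 = 13 seats, so the divisor must be adjusted.
With modified divisor 23700: modified quotas West 3.406, Lowland 5.638, Coastal 0.381, South 1.408, North 3.868.
Rounding to the nearest integer: West 3, Lowland 6, Coastal 0, South 1, North 4 (total 14).

West=3; Lowland=6; Coastal=0; South=1; North=4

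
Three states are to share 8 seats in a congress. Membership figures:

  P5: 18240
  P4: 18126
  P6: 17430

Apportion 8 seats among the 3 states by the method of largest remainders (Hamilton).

Total 53796; standard divisor 53796/8 ≈ 6724.5.
Standard quotas: P5 2.7125, P4 2.6955, P6 2.5920.
Lower quotas: P5 2, P4 2, P6 2 (sum 6, leaving 2 seats).
Remainders in descending order: P5 0.7125, P4 0.6955, P6 0.5920.
The surplus seats go to P5, P4.

P5 3, P4 3, P6 2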